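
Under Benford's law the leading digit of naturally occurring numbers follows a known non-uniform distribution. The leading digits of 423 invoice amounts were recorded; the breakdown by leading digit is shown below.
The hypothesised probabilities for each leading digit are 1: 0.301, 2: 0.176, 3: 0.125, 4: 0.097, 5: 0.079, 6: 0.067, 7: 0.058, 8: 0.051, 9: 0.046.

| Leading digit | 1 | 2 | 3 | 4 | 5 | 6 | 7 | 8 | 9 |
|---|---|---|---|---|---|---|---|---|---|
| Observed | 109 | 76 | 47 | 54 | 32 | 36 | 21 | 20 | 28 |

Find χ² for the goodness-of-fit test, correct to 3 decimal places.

13.925

Expected counts E_i = n·p_i: 423×0.301 = 127.323, 423×0.176 = 74.448, 423×0.125 = 52.875, 423×0.097 = 41.031, 423×0.079 = 33.417, 423×0.067 = 28.341, 423×0.058 = 24.534, 423×0.051 = 21.573, 423×0.046 = 19.458.
1: (109 − 127.323)²/127.323 = 335.732329/127.323 = 2.6369
2: (76 − 74.448)²/74.448 = 2.408704/74.448 = 0.0324
3: (47 − 52.875)²/52.875 = 34.515625/52.875 = 0.6528
4: (54 − 41.031)²/41.031 = 168.194961/41.031 = 4.0992
5: (32 − 33.417)²/33.417 = 2.007889/33.417 = 0.0601
6: (36 − 28.341)²/28.341 = 58.660281/28.341 = 2.0698
7: (21 − 24.534)²/24.534 = 12.489156/24.534 = 0.5091
8: (20 − 21.573)²/21.573 = 2.474329/21.573 = 0.1147
9: (28 − 19.458)²/19.458 = 72.965764/19.458 = 3.7499
Sum = 13.925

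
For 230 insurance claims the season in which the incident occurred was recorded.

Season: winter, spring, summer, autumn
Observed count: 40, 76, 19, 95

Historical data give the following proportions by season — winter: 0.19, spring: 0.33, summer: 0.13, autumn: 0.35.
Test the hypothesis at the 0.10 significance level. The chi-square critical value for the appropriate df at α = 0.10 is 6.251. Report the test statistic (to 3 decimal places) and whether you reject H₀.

6.899; reject

Expected counts E_i = n·p_i: 230×0.19 = 43.7, 230×0.33 = 75.9, 230×0.13 = 29.9, 230×0.35 = 80.5.
winter: (40 − 43.7)²/43.7 = 13.69/43.7 = 0.3133
spring: (76 − 75.9)²/75.9 = 0.01/75.9 = 0.0001
summer: (19 − 29.9)²/29.9 = 118.81/29.9 = 3.9736
autumn: (95 − 80.5)²/80.5 = 210.25/80.5 = 2.6118
Sum = 6.899
df = 3. Since 6.899 > 6.251, we reject H₀.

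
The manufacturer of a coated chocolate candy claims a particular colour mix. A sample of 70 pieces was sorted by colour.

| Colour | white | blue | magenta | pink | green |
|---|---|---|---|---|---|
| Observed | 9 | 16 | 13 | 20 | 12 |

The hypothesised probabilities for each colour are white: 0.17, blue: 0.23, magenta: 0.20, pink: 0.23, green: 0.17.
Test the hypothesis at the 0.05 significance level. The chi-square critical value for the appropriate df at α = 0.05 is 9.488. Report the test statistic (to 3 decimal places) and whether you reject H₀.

Expected counts E_i = n·p_i: 70×0.17 = 11.9, 70×0.23 = 16.1, 70×0.20 = 14, 70×0.23 = 16.1, 70×0.17 = 11.9.
χ² = (9−11.9)²/11.9 + (16−16.1)²/16.1 + (13−14)²/14 + (20−16.1)²/16.1 + (12−11.9)²/11.9
   = 0.7067 + 0.0006 + 0.0714 + 0.9447 + 0.0008
Sum = 1.724
df = 4. Since 1.724 < 9.488, we do not reject H₀.

1.724; do not reject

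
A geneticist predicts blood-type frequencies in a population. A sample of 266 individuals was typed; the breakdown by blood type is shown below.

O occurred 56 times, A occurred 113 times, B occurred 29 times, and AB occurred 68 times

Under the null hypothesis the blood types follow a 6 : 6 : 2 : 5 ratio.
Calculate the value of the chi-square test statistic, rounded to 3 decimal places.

Ratio total = 19. Expected counts: 266×6/19 = 84, 266×6/19 = 84, 266×2/19 = 28, 266×5/19 = 70.
cat         O        E   (O−E)²/E
O          56       84     9.3333
A         113       84    10.0119
B          29       28     0.0357
AB         68       70     0.0571
Sum = 19.438

19.438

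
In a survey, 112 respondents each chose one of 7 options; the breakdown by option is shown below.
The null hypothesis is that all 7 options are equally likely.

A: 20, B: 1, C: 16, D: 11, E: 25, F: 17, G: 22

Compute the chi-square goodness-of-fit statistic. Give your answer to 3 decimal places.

Expected count for each of the 7 categories: 112/7 = 16.
cat         O        E   (O−E)²/E
A          20       16     1.0000
B           1       16    14.0625
C          16       16     0.0000
D          11       16     1.5625
E          25       16     5.0625
F          17       16     0.0625
G          22       16     2.2500
Sum = 24.000

24.000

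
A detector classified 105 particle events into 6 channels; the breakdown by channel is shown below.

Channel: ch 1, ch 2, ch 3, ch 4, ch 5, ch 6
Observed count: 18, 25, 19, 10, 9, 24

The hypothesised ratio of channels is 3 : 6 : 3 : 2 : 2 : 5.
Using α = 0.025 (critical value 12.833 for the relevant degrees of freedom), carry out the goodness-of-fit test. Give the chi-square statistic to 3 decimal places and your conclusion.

2.640; do not reject

Ratio total = 21. Expected counts: 105×3/21 = 15, 105×6/21 = 30, 105×3/21 = 15, 105×2/21 = 10, 105×2/21 = 10, 105×5/21 = 25.
cat         O        E   (O−E)²/E
ch 1       18       15     0.6000
ch 2       25       30     0.8333
ch 3       19       15     1.0667
ch 4       10       10     0.0000
ch 5        9       10     0.1000
ch 6       24       25     0.0400
Sum = 2.640
df = 5. Since 2.640 < 12.833, we do not reject H₀.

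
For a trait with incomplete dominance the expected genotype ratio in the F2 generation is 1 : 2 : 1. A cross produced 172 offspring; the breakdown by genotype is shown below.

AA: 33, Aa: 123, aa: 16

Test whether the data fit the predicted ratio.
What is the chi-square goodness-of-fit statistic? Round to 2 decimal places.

Ratio total = 4. Expected counts: 172×1/4 = 43, 172×2/4 = 86, 172×1/4 = 43.
cat         O        E   (O−E)²/E
AA         33       43      2.326
Aa        123       86     15.919
aa         16       43     16.953
Sum = 35.20

35.20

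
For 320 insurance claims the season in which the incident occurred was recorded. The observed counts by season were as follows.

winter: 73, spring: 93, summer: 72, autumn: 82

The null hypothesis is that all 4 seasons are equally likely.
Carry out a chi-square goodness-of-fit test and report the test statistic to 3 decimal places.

3.575

Expected count for each of the 4 categories: 320/4 = 80.
χ² = (73−80)²/80 + (93−80)²/80 + (72−80)²/80 + (82−80)²/80
   = 0.6125 + 2.1125 + 0.8000 + 0.0500
Sum = 3.575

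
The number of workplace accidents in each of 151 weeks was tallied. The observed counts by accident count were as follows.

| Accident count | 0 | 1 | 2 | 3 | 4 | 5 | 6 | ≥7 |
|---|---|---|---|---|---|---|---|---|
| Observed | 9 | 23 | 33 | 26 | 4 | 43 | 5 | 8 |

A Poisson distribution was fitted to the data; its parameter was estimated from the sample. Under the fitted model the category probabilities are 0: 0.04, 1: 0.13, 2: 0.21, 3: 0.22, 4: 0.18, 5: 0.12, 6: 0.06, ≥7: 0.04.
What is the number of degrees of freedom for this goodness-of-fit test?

There are k = 8 categories and 1 parameter estimated from the data, so df = 8 − 1 − 1 = 6.

6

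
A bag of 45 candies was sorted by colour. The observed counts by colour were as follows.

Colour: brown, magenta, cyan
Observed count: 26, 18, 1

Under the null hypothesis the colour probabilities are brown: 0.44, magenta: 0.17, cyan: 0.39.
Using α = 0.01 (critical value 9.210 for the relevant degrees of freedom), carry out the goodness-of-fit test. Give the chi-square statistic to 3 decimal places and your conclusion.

Expected counts E_i = n·p_i: 45×0.44 = 19.8, 45×0.17 = 7.65, 45×0.39 = 17.55.
brown: (26 − 19.8)²/19.8 = 38.44/19.8 = 1.9414
magenta: (18 − 7.65)²/7.65 = 107.1225/7.65 = 14.0029
cyan: (1 − 17.55)²/17.55 = 273.9025/17.55 = 15.6070
Sum = 31.551
df = 2. Since 31.551 > 9.210, we reject H₀.

31.551; reject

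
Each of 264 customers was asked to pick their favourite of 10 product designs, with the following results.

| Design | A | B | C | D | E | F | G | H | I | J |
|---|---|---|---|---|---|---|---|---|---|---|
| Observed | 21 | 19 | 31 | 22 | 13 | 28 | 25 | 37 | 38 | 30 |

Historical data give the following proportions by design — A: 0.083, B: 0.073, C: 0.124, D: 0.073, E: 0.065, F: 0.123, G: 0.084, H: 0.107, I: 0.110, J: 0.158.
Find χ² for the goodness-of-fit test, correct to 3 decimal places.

11.269

Expected counts E_i = n·p_i: 264×0.083 = 21.912, 264×0.073 = 19.272, 264×0.124 = 32.736, 264×0.073 = 19.272, 264×0.065 = 17.16, 264×0.123 = 32.472, 264×0.084 = 22.176, 264×0.107 = 28.248, 264×0.110 = 29.04, 264×0.158 = 41.712.
χ² = (21−21.912)²/21.912 + (19−19.272)²/19.272 + (31−32.736)²/32.736 + (22−19.272)²/19.272 + (13−17.16)²/17.16 + (28−32.472)²/32.472 + (25−22.176)²/22.176 + (37−28.248)²/28.248 + (38−29.04)²/29.04 + (30−41.712)²/41.712
   = 0.0380 + 0.0038 + 0.0921 + 0.3862 + 1.0085 + 0.6159 + 0.3596 + 2.7116 + 2.7645 + 3.2885
Sum = 11.269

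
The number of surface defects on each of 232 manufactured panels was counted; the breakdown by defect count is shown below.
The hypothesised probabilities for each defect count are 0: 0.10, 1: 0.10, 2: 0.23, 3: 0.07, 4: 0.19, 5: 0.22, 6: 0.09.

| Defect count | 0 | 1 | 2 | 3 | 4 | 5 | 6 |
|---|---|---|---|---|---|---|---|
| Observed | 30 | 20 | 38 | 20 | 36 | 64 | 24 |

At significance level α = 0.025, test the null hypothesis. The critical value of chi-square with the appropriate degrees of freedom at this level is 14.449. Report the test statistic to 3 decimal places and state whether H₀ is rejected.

12.965; do not reject

Expected counts E_i = n·p_i: 232×0.10 = 23.2, 232×0.10 = 23.2, 232×0.23 = 53.36, 232×0.07 = 16.24, 232×0.19 = 44.08, 232×0.22 = 51.04, 232×0.09 = 20.88.
0: (30 − 23.2)²/23.2 = 46.24/23.2 = 1.9931
1: (20 − 23.2)²/23.2 = 10.24/23.2 = 0.4414
2: (38 − 53.36)²/53.36 = 235.9296/53.36 = 4.4215
3: (20 − 16.24)²/16.24 = 14.1376/16.24 = 0.8705
4: (36 − 44.08)²/44.08 = 65.2864/44.08 = 1.4811
5: (64 − 51.04)²/51.04 = 167.9616/51.04 = 3.2908
6: (24 − 20.88)²/20.88 = 9.7344/20.88 = 0.4662
Sum = 12.965
df = 6. Since 12.965 < 14.449, we do not reject H₀.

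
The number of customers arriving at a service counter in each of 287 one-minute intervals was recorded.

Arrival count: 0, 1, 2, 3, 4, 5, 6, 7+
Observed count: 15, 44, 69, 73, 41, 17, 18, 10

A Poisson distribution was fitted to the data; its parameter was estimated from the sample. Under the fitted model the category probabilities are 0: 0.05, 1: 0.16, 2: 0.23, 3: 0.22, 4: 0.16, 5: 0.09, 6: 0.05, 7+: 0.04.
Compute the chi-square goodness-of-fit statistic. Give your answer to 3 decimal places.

6.450

Expected counts E_i = n·p_i: 287×0.05 = 14.35, 287×0.16 = 45.92, 287×0.23 = 66.01, 287×0.22 = 63.14, 287×0.16 = 45.92, 287×0.09 = 25.83, 287×0.05 = 14.35, 287×0.04 = 11.48.
χ² = (15−14.35)²/14.35 + (44−45.92)²/45.92 + (69−66.01)²/66.01 + (73−63.14)²/63.14 + (41−45.92)²/45.92 + (17−25.83)²/25.83 + (18−14.35)²/14.35 + (10−11.48)²/11.48
   = 0.0294 + 0.0803 + 0.1354 + 1.5397 + 0.5271 + 3.0185 + 0.9284 + 0.1908
Sum = 6.450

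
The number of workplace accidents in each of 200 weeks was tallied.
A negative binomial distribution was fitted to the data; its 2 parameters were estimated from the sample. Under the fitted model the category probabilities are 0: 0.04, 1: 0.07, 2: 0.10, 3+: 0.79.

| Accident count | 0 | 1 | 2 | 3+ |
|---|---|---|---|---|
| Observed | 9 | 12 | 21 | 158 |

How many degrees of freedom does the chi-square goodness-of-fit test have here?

There are k = 4 categories and 2 parameters estimated from the data, so df = 4 − 1 − 2 = 1.

1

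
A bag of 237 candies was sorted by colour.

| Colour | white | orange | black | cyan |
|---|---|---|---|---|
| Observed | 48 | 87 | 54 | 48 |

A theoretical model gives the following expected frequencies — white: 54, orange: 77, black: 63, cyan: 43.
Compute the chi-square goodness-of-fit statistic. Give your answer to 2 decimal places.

χ² = (48−54)²/54 + (87−77)²/77 + (54−63)²/63 + (48−43)²/43
   = 0.667 + 1.299 + 1.286 + 0.581
Sum = 3.83

3.83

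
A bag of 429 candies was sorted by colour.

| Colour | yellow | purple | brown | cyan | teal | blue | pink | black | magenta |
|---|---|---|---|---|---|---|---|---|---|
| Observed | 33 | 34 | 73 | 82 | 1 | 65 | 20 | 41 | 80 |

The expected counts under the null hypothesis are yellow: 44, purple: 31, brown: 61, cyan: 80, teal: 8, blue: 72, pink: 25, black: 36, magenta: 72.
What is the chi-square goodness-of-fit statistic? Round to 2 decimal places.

χ² = (33−44)²/44 + (34−31)²/31 + (73−61)²/61 + (82−80)²/80 + (1−8)²/8 + (65−72)²/72 + (20−25)²/25 + (41−36)²/36 + (80−72)²/72
   = 2.750 + 0.290 + 2.361 + 0.050 + 6.125 + 0.681 + 1.000 + 0.694 + 0.889
Sum = 14.84

14.84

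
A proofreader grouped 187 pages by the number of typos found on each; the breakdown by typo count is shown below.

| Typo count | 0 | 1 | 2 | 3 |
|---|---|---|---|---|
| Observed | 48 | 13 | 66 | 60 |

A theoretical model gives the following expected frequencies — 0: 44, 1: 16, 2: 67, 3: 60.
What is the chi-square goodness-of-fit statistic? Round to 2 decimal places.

0: (48 − 44)²/44 = 16/44 = 0.364
1: (13 − 16)²/16 = 9/16 = 0.563
2: (66 − 67)²/67 = 1/67 = 0.015
3: (60 − 60)²/60 = 0/60 = 0.000
Sum = 0.94

0.94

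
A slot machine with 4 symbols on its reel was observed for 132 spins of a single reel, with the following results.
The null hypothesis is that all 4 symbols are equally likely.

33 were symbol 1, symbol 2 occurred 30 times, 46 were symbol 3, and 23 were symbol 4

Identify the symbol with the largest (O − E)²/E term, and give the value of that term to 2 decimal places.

symbol 3, 5.12

Under H₀ each category has probability 1/4, so each expected count is 132/4 = 33.
χ² = (33−33)²/33 + (30−33)²/33 + (46−33)²/33 + (23−33)²/33
   = 0.000 + 0.273 + 5.121 + 3.030
The largest term is for symbol 3: 5.12.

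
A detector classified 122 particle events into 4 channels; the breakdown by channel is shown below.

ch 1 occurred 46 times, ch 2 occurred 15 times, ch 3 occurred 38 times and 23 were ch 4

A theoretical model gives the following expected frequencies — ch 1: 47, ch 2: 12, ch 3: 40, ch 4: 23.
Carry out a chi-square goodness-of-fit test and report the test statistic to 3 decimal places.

ch 1: (46 − 47)²/47 = 1/47 = 0.0213
ch 2: (15 − 12)²/12 = 9/12 = 0.7500
ch 3: (38 − 40)²/40 = 4/40 = 0.1000
ch 4: (23 − 23)²/23 = 0/23 = 0.0000
Sum = 0.871

0.871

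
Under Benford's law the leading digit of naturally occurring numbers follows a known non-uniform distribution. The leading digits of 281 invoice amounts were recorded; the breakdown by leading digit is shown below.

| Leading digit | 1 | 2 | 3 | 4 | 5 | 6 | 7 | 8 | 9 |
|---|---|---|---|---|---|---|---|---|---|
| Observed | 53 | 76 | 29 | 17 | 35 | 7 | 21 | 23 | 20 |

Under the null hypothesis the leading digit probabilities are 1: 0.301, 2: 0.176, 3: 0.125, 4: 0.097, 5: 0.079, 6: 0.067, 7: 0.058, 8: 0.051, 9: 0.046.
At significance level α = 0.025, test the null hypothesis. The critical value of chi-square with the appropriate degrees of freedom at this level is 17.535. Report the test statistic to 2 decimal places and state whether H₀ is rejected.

Expected counts E_i = n·p_i: 281×0.301 = 84.581, 281×0.176 = 49.456, 281×0.125 = 35.125, 281×0.097 = 27.257, 281×0.079 = 22.199, 281×0.067 = 18.827, 281×0.058 = 16.298, 281×0.051 = 14.331, 281×0.046 = 12.926.
1: (53 − 84.581)²/84.581 = 997.359561/84.581 = 11.792
2: (76 − 49.456)²/49.456 = 704.583936/49.456 = 14.247
3: (29 − 35.125)²/35.125 = 37.515625/35.125 = 1.068
4: (17 − 27.257)²/27.257 = 105.206049/27.257 = 3.860
5: (35 − 22.199)²/22.199 = 163.865601/22.199 = 7.382
6: (7 − 18.827)²/18.827 = 139.877929/18.827 = 7.430
7: (21 − 16.298)²/16.298 = 22.108804/16.298 = 1.357
8: (23 − 14.331)²/14.331 = 75.151561/14.331 = 5.244
9: (20 − 12.926)²/12.926 = 50.041476/12.926 = 3.871
Sum = 56.25
df = 8. Since 56.25 > 17.535, we reject H₀.

56.25; reject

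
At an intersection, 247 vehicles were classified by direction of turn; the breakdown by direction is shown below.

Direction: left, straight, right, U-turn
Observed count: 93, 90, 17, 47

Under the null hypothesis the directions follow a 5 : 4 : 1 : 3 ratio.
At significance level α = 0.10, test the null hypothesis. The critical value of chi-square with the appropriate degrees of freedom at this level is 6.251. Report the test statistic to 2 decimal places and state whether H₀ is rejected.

4.59; do not reject

Ratio total = 13. Expected counts: 247×5/13 = 95, 247×4/13 = 76, 247×1/13 = 19, 247×3/13 = 57.
left: (93 − 95)²/95 = 4/95 = 0.042
straight: (90 − 76)²/76 = 196/76 = 2.579
right: (17 − 19)²/19 = 4/19 = 0.211
U-turn: (47 − 57)²/57 = 100/57 = 1.754
Sum = 4.59
df = 3. Since 4.59 < 6.251, we do not reject H₀.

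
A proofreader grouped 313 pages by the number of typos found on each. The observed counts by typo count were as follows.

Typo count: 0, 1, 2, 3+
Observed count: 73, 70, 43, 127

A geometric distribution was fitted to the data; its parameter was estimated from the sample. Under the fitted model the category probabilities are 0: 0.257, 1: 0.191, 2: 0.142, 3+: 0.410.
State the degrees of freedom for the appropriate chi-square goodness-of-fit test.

2

There are k = 4 categories and 1 parameter estimated from the data, so df = 4 − 1 − 1 = 2.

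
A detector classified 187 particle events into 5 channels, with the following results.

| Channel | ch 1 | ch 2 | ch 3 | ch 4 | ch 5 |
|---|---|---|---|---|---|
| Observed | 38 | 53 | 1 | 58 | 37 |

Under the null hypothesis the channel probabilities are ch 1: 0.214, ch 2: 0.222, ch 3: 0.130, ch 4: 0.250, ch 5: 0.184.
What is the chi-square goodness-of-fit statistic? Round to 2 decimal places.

28.53

Expected counts E_i = n·p_i: 187×0.214 = 40.018, 187×0.222 = 41.514, 187×0.130 = 24.31, 187×0.250 = 46.75, 187×0.184 = 34.408.
ch 1: (38 − 40.018)²/40.018 = 4.072324/40.018 = 0.102
ch 2: (53 − 41.514)²/41.514 = 131.928196/41.514 = 3.178
ch 3: (1 − 24.31)²/24.31 = 543.3561/24.31 = 22.351
ch 4: (58 − 46.75)²/46.75 = 126.5625/46.75 = 2.707
ch 5: (37 − 34.408)²/34.408 = 6.718464/34.408 = 0.195
Sum = 28.53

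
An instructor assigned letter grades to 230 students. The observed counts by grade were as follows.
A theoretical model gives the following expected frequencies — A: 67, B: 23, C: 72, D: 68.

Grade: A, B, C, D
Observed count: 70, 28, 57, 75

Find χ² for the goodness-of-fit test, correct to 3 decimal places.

cat         O        E   (O−E)²/E
A          70       67     0.1343
B          28       23     1.0870
C          57       72     3.1250
D          75       68     0.7206
Sum = 5.067

5.067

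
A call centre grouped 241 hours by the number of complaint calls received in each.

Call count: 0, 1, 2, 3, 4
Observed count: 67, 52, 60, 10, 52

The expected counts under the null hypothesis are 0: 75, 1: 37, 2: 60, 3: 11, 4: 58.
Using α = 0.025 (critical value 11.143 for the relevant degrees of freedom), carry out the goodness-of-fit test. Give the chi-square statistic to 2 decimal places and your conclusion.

7.65; do not reject

χ² = (67−75)²/75 + (52−37)²/37 + (60−60)²/60 + (10−11)²/11 + (52−58)²/58
   = 0.853 + 6.081 + 0.000 + 0.091 + 0.621
Sum = 7.65
df = 4. Since 7.65 < 11.143, we do not reject H₀.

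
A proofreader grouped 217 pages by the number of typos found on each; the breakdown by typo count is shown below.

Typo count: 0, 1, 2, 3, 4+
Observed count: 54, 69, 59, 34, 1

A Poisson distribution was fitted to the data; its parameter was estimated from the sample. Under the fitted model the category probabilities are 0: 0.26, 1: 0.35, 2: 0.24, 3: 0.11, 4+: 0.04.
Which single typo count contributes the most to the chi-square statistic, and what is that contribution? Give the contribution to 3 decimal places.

4+, 6.795

Expected counts E_i = n·p_i: 217×0.26 = 56.42, 217×0.35 = 75.95, 217×0.24 = 52.08, 217×0.11 = 23.87, 217×0.04 = 8.68.
cat         O        E   (O−E)²/E
0          54    56.42     0.1038
1          69    75.95     0.6360
2          59    52.08     0.9195
3          34    23.87     4.2990
4+          1     8.68     6.7952
The largest term is for 4+: 6.795.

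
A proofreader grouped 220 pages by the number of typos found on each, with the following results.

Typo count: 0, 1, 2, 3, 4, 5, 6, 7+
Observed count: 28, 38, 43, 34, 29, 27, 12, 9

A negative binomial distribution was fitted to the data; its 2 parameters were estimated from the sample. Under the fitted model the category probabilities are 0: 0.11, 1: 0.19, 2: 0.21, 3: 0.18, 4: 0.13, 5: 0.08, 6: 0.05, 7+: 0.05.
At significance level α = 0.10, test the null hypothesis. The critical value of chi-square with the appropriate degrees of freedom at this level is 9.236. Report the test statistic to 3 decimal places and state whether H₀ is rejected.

7.436; do not reject

Expected counts E_i = n·p_i: 220×0.11 = 24.2, 220×0.19 = 41.8, 220×0.21 = 46.2, 220×0.18 = 39.6, 220×0.13 = 28.6, 220×0.08 = 17.6, 220×0.05 = 11, 220×0.05 = 11.
cat         O        E   (O−E)²/E
0          28     24.2     0.5967
1          38     41.8     0.3455
2          43     46.2     0.2216
3          34     39.6     0.7919
4          29     28.6     0.0056
5          27     17.6     5.0205
6          12       11     0.0909
7+          9       11     0.3636
Sum = 7.436
df = 5. Since 7.436 < 9.236, we do not reject H₀.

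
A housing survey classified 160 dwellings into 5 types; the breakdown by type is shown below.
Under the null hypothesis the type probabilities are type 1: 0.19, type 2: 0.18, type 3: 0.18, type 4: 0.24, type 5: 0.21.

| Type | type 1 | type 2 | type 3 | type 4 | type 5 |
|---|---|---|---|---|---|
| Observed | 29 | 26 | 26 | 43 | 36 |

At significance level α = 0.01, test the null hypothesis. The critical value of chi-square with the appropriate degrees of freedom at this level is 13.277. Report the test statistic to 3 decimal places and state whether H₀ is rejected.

Expected counts E_i = n·p_i: 160×0.19 = 30.4, 160×0.18 = 28.8, 160×0.18 = 28.8, 160×0.24 = 38.4, 160×0.21 = 33.6.
cat         O        E   (O−E)²/E
type 1     29     30.4     0.0645
type 2     26     28.8     0.2722
type 3     26     28.8     0.2722
type 4     43     38.4     0.5510
type 5     36     33.6     0.1714
Sum = 1.331
df = 4. Since 1.331 < 13.277, we do not reject H₀.

1.331; do not reject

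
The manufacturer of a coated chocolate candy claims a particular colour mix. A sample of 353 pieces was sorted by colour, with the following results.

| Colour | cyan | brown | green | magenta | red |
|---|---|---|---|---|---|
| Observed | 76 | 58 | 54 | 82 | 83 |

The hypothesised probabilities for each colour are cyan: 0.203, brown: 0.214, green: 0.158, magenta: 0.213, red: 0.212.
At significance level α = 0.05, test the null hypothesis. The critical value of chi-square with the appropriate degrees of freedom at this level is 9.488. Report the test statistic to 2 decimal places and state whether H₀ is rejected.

Expected counts E_i = n·p_i: 353×0.203 = 71.659, 353×0.214 = 75.542, 353×0.158 = 55.774, 353×0.213 = 75.189, 353×0.212 = 74.836.
χ² = (76−71.659)²/71.659 + (58−75.542)²/75.542 + (54−55.774)²/55.774 + (82−75.189)²/75.189 + (83−74.836)²/74.836
   = 0.263 + 4.074 + 0.056 + 0.617 + 0.891
Sum = 5.90
df = 4. Since 5.90 < 9.488, we do not reject H₀.

5.90; do not reject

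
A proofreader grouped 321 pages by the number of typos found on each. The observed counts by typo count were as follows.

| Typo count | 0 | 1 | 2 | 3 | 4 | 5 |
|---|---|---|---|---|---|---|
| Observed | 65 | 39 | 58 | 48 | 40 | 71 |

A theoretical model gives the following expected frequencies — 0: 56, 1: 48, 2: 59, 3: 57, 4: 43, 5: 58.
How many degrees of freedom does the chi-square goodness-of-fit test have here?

There are k = 6 categories and no parameters were estimated from the data, so df = 6 − 1 = 5.

5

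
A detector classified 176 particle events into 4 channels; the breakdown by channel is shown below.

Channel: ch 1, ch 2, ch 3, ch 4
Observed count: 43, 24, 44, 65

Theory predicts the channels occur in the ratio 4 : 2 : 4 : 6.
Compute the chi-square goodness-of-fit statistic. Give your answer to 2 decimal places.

0.22

Ratio total = 16. Expected counts: 176×4/16 = 44, 176×2/16 = 22, 176×4/16 = 44, 176×6/16 = 66.
cat         O        E   (O−E)²/E
ch 1       43       44      0.023
ch 2       24       22      0.182
ch 3       44       44      0.000
ch 4       65       66      0.015
Sum = 0.22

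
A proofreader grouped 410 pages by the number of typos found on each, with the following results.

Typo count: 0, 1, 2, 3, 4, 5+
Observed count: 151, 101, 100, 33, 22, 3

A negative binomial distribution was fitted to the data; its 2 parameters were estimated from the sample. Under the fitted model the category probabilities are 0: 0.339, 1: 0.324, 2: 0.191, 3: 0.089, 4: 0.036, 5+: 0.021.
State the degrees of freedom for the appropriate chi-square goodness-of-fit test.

There are k = 6 categories and 2 parameters estimated from the data, so df = 6 − 1 − 2 = 3.

3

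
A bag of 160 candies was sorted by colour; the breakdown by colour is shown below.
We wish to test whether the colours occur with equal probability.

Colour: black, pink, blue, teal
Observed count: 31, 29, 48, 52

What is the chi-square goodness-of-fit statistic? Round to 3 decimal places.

10.250

Under H₀ each category has probability 1/4, so each expected count is 160/4 = 40.
χ² = (31−40)²/40 + (29−40)²/40 + (48−40)²/40 + (52−40)²/40
   = 2.0250 + 3.0250 + 1.6000 + 3.6000
Sum = 10.250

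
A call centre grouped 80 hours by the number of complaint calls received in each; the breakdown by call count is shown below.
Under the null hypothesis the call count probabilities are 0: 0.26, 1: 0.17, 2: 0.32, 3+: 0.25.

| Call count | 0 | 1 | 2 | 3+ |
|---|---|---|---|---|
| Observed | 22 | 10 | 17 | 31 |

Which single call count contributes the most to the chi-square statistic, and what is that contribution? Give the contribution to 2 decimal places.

Expected counts E_i = n·p_i: 80×0.26 = 20.8, 80×0.17 = 13.6, 80×0.32 = 25.6, 80×0.25 = 20.
0: (22 − 20.8)²/20.8 = 1.44/20.8 = 0.069
1: (10 − 13.6)²/13.6 = 12.96/13.6 = 0.953
2: (17 − 25.6)²/25.6 = 73.96/25.6 = 2.889
3+: (31 − 20)²/20 = 121/20 = 6.050
The largest term is for 3+: 6.05.

3+, 6.05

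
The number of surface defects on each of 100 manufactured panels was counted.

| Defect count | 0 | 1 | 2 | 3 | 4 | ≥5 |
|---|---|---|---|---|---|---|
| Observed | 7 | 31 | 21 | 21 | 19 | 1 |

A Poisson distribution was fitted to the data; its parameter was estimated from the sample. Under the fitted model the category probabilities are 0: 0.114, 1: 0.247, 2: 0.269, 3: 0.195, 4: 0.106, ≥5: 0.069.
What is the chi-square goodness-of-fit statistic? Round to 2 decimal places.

16.42

Expected counts E_i = n·p_i: 100×0.114 = 11.4, 100×0.247 = 24.7, 100×0.269 = 26.9, 100×0.195 = 19.5, 100×0.106 = 10.6, 100×0.069 = 6.9.
χ² = (7−11.4)²/11.4 + (31−24.7)²/24.7 + (21−26.9)²/26.9 + (21−19.5)²/19.5 + (19−10.6)²/10.6 + (1−6.9)²/6.9
   = 1.698 + 1.607 + 1.294 + 0.115 + 6.657 + 5.045
Sum = 16.42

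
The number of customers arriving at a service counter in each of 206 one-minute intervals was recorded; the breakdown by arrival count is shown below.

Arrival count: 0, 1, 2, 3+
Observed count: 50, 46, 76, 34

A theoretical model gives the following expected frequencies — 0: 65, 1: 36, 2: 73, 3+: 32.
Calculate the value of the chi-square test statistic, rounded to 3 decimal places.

χ² = (50−65)²/65 + (46−36)²/36 + (76−73)²/73 + (34−32)²/32
   = 3.4615 + 2.7778 + 0.1233 + 0.1250
Sum = 6.488

6.488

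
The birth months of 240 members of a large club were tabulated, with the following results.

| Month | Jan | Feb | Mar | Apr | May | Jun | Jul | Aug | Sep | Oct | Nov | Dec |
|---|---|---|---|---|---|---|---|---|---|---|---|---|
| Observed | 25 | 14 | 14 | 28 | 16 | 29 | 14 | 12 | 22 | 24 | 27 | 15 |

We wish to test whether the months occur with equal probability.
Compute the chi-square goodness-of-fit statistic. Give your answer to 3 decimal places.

22.600

Expected count for each of the 12 categories: 240/12 = 20.
Jan: (25 − 20)²/20 = 25/20 = 1.2500
Feb: (14 − 20)²/20 = 36/20 = 1.8000
Mar: (14 − 20)²/20 = 36/20 = 1.8000
Apr: (28 − 20)²/20 = 64/20 = 3.2000
May: (16 − 20)²/20 = 16/20 = 0.8000
Jun: (29 − 20)²/20 = 81/20 = 4.0500
Jul: (14 − 20)²/20 = 36/20 = 1.8000
Aug: (12 − 20)²/20 = 64/20 = 3.2000
Sep: (22 − 20)²/20 = 4/20 = 0.2000
Oct: (24 − 20)²/20 = 16/20 = 0.8000
Nov: (27 − 20)²/20 = 49/20 = 2.4500
Dec: (15 − 20)²/20 = 25/20 = 1.2500
Sum = 22.600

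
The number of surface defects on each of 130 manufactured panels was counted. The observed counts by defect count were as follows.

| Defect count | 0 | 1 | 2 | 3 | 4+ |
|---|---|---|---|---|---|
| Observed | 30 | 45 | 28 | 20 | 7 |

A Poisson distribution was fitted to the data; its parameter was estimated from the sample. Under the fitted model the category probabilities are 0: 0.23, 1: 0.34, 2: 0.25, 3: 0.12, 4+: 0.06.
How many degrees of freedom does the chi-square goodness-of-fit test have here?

3

There are k = 5 categories and 1 parameter estimated from the data, so df = 5 − 1 − 1 = 3.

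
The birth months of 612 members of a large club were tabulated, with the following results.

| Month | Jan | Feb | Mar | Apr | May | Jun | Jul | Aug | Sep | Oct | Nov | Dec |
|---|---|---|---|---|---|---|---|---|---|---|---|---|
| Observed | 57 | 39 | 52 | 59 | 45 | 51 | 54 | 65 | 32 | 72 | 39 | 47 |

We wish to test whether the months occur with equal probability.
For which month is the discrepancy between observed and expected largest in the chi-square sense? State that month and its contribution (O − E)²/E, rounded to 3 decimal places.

Oct, 8.647

Under H₀ each category has probability 1/12, so each expected count is 612/12 = 51.
cat         O        E   (O−E)²/E
Jan        57       51     0.7059
Feb        39       51     2.8235
Mar        52       51     0.0196
Apr        59       51     1.2549
May        45       51     0.7059
Jun        51       51     0.0000
Jul        54       51     0.1765
Aug        65       51     3.8431
Sep        32       51     7.0784
Oct        72       51     8.6471
Nov        39       51     2.8235
Dec        47       51     0.3137
The largest term is for Oct: 8.647.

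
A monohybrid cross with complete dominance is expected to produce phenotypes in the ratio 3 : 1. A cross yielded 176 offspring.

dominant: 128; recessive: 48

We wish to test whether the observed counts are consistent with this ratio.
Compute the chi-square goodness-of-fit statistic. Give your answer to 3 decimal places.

0.485

Ratio total = 4. Expected counts: 176×3/4 = 132, 176×1/4 = 44.
cat            O        E   (O−E)²/E
dominant     128      132     0.1212
recessive     48       44     0.3636
Sum = 0.485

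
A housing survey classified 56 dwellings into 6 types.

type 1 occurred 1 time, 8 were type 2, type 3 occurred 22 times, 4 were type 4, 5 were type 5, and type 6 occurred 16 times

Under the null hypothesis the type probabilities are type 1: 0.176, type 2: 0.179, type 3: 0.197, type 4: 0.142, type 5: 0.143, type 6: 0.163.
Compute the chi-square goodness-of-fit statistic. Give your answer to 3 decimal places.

Expected counts E_i = n·p_i: 56×0.176 = 9.856, 56×0.179 = 10.024, 56×0.197 = 11.032, 56×0.142 = 7.952, 56×0.143 = 8.008, 56×0.163 = 9.128.
χ² = (1−9.856)²/9.856 + (8−10.024)²/10.024 + (22−11.032)²/11.032 + (4−7.952)²/7.952 + (5−8.008)²/8.008 + (16−9.128)²/9.128
   = 7.9575 + 0.4087 + 10.9044 + 1.9641 + 1.1299 + 5.1736
Sum = 27.538

27.538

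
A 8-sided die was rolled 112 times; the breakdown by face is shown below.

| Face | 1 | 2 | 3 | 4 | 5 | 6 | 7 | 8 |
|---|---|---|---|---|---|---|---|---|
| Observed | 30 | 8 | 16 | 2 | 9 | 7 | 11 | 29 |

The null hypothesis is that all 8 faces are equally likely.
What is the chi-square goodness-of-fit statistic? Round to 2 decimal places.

53.43

Expected count for each of the 8 categories: 112/8 = 14.
1: (30 − 14)²/14 = 256/14 = 18.286
2: (8 − 14)²/14 = 36/14 = 2.571
3: (16 − 14)²/14 = 4/14 = 0.286
4: (2 − 14)²/14 = 144/14 = 10.286
5: (9 − 14)²/14 = 25/14 = 1.786
6: (7 − 14)²/14 = 49/14 = 3.500
7: (11 − 14)²/14 = 9/14 = 0.643
8: (29 − 14)²/14 = 225/14 = 16.071
Sum = 53.43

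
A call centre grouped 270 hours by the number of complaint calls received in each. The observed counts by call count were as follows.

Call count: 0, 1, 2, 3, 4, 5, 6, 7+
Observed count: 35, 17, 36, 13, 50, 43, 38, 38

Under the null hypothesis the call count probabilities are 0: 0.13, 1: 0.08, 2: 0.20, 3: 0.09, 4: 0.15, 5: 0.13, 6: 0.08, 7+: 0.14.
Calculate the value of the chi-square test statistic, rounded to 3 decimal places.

Expected counts E_i = n·p_i: 270×0.13 = 35.1, 270×0.08 = 21.6, 270×0.20 = 54, 270×0.09 = 24.3, 270×0.15 = 40.5, 270×0.13 = 35.1, 270×0.08 = 21.6, 270×0.14 = 37.8.
cat         O        E   (O−E)²/E
0          35     35.1     0.0003
1          17     21.6     0.9796
2          36       54     6.0000
3          13     24.3     5.2547
4          50     40.5     2.2284
5          43     35.1     1.7781
6          38     21.6    12.4519
7+         38     37.8     0.0011
Sum = 28.694

28.694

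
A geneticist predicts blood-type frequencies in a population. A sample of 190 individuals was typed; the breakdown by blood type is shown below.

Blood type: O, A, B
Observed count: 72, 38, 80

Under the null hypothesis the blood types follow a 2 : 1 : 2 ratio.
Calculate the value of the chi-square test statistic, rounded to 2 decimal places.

Ratio total = 5. Expected counts: 190×2/5 = 76, 190×1/5 = 38, 190×2/5 = 76.
cat         O        E   (O−E)²/E
O          72       76      0.211
A          38       38      0.000
B          80       76      0.211
Sum = 0.42

0.42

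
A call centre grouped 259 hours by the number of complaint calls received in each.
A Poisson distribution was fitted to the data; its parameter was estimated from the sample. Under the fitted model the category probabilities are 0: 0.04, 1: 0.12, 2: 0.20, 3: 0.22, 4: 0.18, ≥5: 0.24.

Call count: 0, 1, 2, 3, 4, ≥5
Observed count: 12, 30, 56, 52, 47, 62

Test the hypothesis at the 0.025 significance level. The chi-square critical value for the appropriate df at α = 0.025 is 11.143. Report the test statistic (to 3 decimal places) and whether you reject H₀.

Expected counts E_i = n·p_i: 259×0.04 = 10.36, 259×0.12 = 31.08, 259×0.20 = 51.8, 259×0.22 = 56.98, 259×0.18 = 46.62, 259×0.24 = 62.16.
0: (12 − 10.36)²/10.36 = 2.6896/10.36 = 0.2596
1: (30 − 31.08)²/31.08 = 1.1664/31.08 = 0.0375
2: (56 − 51.8)²/51.8 = 17.64/51.8 = 0.3405
3: (52 − 56.98)²/56.98 = 24.8004/56.98 = 0.4352
4: (47 − 46.62)²/46.62 = 0.1444/46.62 = 0.0031
≥5: (62 − 62.16)²/62.16 = 0.0256/62.16 = 0.0004
Sum = 1.076
df = 4. Since 1.076 < 11.143, we do not reject H₀.

1.076; do not reject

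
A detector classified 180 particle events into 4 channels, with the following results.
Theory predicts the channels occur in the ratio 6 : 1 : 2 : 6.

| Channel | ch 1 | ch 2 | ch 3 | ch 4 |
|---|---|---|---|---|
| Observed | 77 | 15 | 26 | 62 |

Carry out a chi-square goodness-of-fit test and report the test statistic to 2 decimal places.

2.65

Ratio total = 15. Expected counts: 180×6/15 = 72, 180×1/15 = 12, 180×2/15 = 24, 180×6/15 = 72.
cat         O        E   (O−E)²/E
ch 1       77       72      0.347
ch 2       15       12      0.750
ch 3       26       24      0.167
ch 4       62       72      1.389
Sum = 2.65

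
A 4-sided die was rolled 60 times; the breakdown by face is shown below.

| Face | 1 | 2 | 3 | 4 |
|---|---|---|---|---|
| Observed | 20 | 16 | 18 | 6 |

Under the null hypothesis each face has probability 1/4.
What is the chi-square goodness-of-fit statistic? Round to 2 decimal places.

7.73

Expected count for each of the 4 categories: 60/4 = 15.
χ² = (20−15)²/15 + (16−15)²/15 + (18−15)²/15 + (6−15)²/15
   = 1.667 + 0.067 + 0.600 + 5.400
Sum = 7.73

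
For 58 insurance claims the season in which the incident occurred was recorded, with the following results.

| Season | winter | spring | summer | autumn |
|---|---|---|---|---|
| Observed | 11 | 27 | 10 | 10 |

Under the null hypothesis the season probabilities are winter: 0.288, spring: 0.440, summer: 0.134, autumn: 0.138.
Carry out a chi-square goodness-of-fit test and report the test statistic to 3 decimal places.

Expected counts E_i = n·p_i: 58×0.288 = 16.704, 58×0.440 = 25.52, 58×0.134 = 7.772, 58×0.138 = 8.004.
χ² = (11−16.704)²/16.704 + (27−25.52)²/25.52 + (10−7.772)²/7.772 + (10−8.004)²/8.004
   = 1.9478 + 0.0858 + 0.6387 + 0.4978
Sum = 3.170

3.170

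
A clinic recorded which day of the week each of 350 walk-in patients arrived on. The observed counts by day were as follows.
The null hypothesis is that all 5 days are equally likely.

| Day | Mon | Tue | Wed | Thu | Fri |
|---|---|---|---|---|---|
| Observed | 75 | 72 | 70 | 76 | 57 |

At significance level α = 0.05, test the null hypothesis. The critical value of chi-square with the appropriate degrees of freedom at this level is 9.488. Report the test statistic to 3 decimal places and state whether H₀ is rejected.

3.343; do not reject

Expected count for each of the 5 categories: 350/5 = 70.
χ² = (75−70)²/70 + (72−70)²/70 + (70−70)²/70 + (76−70)²/70 + (57−70)²/70
   = 0.3571 + 0.0571 + 0.0000 + 0.5143 + 2.4143
Sum = 3.343
df = 4. Since 3.343 < 9.488, we do not reject H₀.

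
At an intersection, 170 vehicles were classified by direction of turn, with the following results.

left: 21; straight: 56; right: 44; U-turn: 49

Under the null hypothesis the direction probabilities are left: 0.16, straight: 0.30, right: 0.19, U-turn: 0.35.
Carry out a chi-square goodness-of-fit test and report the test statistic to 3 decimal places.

Expected counts E_i = n·p_i: 170×0.16 = 27.2, 170×0.30 = 51, 170×0.19 = 32.3, 170×0.35 = 59.5.
left: (21 − 27.2)²/27.2 = 38.44/27.2 = 1.4132
straight: (56 − 51)²/51 = 25/51 = 0.4902
right: (44 − 32.3)²/32.3 = 136.89/32.3 = 4.2381
U-turn: (49 − 59.5)²/59.5 = 110.25/59.5 = 1.8529
Sum = 7.994

7.994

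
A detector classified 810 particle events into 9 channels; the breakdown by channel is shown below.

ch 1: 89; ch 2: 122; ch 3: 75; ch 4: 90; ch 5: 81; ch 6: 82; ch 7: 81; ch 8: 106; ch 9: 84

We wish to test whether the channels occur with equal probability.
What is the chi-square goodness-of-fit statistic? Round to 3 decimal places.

19.644

Expected count for each of the 9 categories: 810/9 = 90.
cat         O        E   (O−E)²/E
ch 1       89       90     0.0111
ch 2      122       90    11.3778
ch 3       75       90     2.5000
ch 4       90       90     0.0000
ch 5       81       90     0.9000
ch 6       82       90     0.7111
ch 7       81       90     0.9000
ch 8      106       90     2.8444
ch 9       84       90     0.4000
Sum = 19.644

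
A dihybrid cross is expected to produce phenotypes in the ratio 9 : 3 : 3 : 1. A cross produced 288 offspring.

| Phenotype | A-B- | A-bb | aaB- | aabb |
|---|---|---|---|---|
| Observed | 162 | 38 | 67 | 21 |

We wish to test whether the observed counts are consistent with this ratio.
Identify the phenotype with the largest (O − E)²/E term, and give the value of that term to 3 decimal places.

Ratio total = 16. Expected counts: 288×9/16 = 162, 288×3/16 = 54, 288×3/16 = 54, 288×1/16 = 18.
χ² = (162−162)²/162 + (38−54)²/54 + (67−54)²/54 + (21−18)²/18
   = 0.0000 + 4.7407 + 3.1296 + 0.5000
The largest term is for A-bb: 4.741.

A-bb, 4.741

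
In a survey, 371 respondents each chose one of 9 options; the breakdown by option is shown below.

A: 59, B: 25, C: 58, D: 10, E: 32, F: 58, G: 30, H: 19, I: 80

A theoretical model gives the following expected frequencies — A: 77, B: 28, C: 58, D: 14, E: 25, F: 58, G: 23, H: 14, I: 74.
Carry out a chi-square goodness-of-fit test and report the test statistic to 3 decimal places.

12.035

cat         O        E   (O−E)²/E
A          59       77     4.2078
B          25       28     0.3214
C          58       58     0.0000
D          10       14     1.1429
E          32       25     1.9600
F          58       58     0.0000
G          30       23     2.1304
H          19       14     1.7857
I          80       74     0.4865
Sum = 12.035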